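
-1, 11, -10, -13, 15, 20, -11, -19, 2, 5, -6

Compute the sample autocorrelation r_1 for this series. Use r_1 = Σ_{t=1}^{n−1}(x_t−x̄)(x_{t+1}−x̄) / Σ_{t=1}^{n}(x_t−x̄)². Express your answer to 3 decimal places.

Mean x̄ = (-1 + 11 − 10 − 13 + 15 + 20 − 11 − 19 + 2 + 5 − 6)/11 = -0.6364
Numerator Σ_{t=1}^{10}(x_t−x̄)(x_{t+1}−x̄) = 44.5950
Denominator Σ(x_t−x̄)² = 1558.5455
r_1 = 44.5950 / 1558.5455 = 0.029

0.029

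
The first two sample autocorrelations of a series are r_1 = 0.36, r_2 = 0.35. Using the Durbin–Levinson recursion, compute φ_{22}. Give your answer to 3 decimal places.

0.253

φ_{22} = (r_2 − r_1²) / (1 − r_1²)
r_1² = (0.36)² = 0.1296
Numerator = 0.35 − 0.1296 = 0.2204; denominator = 1 − 0.1296 = 0.8704
φ_{22} = 0.2204 / 0.8704 = 0.253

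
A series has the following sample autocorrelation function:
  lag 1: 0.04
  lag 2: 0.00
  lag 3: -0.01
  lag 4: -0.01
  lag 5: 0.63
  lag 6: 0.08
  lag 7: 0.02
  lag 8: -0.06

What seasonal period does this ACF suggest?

5

The largest autocorrelation is r_5 = 0.63; the remaining lags stay at or below 0.08.
The dominant spike at lag 5 indicates a seasonal period of 5.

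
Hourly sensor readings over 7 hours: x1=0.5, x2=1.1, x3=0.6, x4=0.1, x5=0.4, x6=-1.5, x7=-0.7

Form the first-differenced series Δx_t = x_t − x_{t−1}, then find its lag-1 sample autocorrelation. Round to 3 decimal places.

First differences Δx: 0.6, -0.5, -0.5, 0.3, -1.9, 0.8
Mean of differences = -0.2000
Numerator Σ(Δx_t−Δx̄)(Δx_{t+1}−Δx̄) = -2.8500
Denominator Σ(Δx_t−Δx̄)² = 4.9600
r_1(Δx) = -2.8500 / 4.9600 = -0.575

-0.575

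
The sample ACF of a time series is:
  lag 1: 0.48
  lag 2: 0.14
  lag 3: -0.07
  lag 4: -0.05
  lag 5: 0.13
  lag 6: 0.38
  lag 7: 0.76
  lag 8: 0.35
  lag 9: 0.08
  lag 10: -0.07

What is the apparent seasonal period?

7

The largest autocorrelation is r_7 = 0.76; the remaining lags stay at or below 0.48. The elevated value at lag 1 (0.48), dropping to 0.14 at lag 2, reflects decaying short-term dependence rather than seasonality.
The dominant spike at lag 7 indicates a seasonal period of 7.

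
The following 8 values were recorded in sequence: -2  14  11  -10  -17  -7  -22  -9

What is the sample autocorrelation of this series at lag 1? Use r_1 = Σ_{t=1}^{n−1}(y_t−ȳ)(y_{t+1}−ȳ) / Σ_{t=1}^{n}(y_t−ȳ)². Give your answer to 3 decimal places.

Mean ȳ = (-2 + 14 + 11 − 10 − 17 − 7 − 22 − 9)/8 = -5.2500
Deviations from mean: 3.2500, 19.2500, 16.2500, -4.7500, -11.7500, -1.7500, -16.7500, -3.7500
Numerator Σ_{t=1}^{7}(y_t−ȳ)(y_{t+1}−ȳ) = 466.6875
Denominator Σ(y_t−ȳ)² = 1103.5000
r_1 = 466.6875 / 1103.5000 = 0.423

0.423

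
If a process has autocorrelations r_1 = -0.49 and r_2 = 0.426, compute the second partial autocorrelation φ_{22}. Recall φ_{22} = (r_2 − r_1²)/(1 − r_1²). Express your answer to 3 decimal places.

φ_{22} = (r_2 − r_1²) / (1 − r_1²)
r_1² = (-0.49)² = 0.2401
Numerator = 0.426 − 0.2401 = 0.1859; denominator = 1 − 0.2401 = 0.7599
φ_{22} = 0.1859 / 0.7599 = 0.245

0.245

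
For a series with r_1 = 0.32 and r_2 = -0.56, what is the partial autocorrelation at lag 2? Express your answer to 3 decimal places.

φ_{22} = (r_2 − r_1²) / (1 − r_1²)
r_1² = (0.32)² = 0.1024
Numerator = -0.56 − 0.1024 = -0.6624; denominator = 1 − 0.1024 = 0.8976
φ_{22} = -0.6624 / 0.8976 = -0.738

-0.738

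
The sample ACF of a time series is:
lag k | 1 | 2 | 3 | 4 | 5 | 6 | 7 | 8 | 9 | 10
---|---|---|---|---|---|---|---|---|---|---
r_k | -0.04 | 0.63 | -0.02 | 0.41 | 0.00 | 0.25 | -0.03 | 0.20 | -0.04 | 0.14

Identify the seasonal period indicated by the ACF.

The largest autocorrelation is r_2 = 0.63, with weaker echoes at lags 4 (0.41), 6 (0.25) and 8 (0.20); the remaining lags stay at or below 0.14.
The dominant spike at lag 2 indicates a seasonal period of 2.

2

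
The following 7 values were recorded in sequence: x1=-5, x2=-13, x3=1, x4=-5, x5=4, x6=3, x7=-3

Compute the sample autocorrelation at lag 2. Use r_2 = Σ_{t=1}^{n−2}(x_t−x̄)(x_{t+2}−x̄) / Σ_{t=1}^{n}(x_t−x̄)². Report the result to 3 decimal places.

Mean x̄ = (-5 − 13 + 1 − 5 + 4 + 3 − 3)/7 = -2.5714
Deviations from mean: -2.4286, -10.4286, 3.5714, -2.4286, 6.5714, 5.5714, -0.4286
Numerator Σ_{t=1}^{5}(x_t−x̄)(x_{t+2}−x̄) = 23.7755
Denominator Σ(x_t−x̄)² = 207.7143
r_2 = 23.7755 / 207.7143 = 0.114

0.114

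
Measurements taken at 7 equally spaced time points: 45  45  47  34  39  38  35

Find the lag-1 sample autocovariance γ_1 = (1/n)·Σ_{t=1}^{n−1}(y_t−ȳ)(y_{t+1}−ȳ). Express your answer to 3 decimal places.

4.933

Mean ȳ = (45 + 45 + 47 + 34 + 39 + 38 + 35)/7 = 40.4286
Σ_{t=1}^{6}(y_t−ȳ)(y_{t+1}−ȳ) = 34.5306
γ_1 = 34.5306 / 7 = 4.933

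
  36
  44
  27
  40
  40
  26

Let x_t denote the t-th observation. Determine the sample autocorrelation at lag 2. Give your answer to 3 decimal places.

-0.171

Mean x̄ = (36 + 44 + 27 + 40 + 40 + 26)/6 = 35.5000
Deviations from mean: 0.5000, 8.5000, -8.5000, 4.5000, 4.5000, -9.5000
Σ(x_t−x̄)(x_{t+2}−x̄) = (-4.2500) + (38.2500) + (-38.2500) + (-42.7500) = -47.0000
Denominator Σ(x_t−x̄)² = 275.5000
r_2 = -47.0000 / 275.5000 = -0.171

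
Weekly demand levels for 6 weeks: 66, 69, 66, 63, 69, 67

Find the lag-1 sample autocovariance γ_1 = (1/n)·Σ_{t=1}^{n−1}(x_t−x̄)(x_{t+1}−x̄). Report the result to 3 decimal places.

-1.407

Mean x̄ = (66 + 69 + 66 + 63 + 69 + 67)/6 = 66.6667
Σ_{t=1}^{5}(x_t−x̄)(x_{t+1}−x̄) = -8.4444
γ_1 = -8.4444 / 6 = -1.407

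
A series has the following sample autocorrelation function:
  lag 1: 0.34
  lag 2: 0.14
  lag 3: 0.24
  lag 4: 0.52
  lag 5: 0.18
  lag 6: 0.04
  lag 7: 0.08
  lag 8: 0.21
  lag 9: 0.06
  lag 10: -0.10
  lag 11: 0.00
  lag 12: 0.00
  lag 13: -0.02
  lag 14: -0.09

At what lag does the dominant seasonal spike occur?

4

The largest autocorrelation is r_4 = 0.52; the remaining lags stay at or below 0.34. The elevated value at lag 1 (0.34), dropping to 0.14 at lag 2, reflects decaying short-term dependence rather than seasonality.
The dominant spike at lag 4 indicates a seasonal period of 4.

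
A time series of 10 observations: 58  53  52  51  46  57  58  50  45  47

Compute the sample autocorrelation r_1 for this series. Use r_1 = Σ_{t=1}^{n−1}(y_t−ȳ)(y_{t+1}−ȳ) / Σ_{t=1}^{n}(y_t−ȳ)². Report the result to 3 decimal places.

0.225

Mean ȳ = (58 + 53 + 52 + 51 + 46 + 57 + 58 + 50 + 45 + 47)/10 = 51.7000
Numerator Σ_{t=1}^{9}(y_t−ȳ)(y_{t+1}−ȳ) = 47.7100
Denominator Σ(y_t−ȳ)² = 212.1000
r_1 = 47.7100 / 212.1000 = 0.225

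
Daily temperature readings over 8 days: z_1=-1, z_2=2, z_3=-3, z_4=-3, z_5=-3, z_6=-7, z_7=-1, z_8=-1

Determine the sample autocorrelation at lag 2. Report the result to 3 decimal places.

-0.129

Mean z̄ = (-1 + 2 − 3 − 3 − 3 − 7 − 1 − 1)/8 = -2.1250
Deviations from mean: 1.1250, 4.1250, -0.8750, -0.8750, -0.8750, -4.8750, 1.1250, 1.1250
Numerator Σ_{t=1}^{6}(z_t−z̄)(z_{t+2}−z̄) = -6.0313
Denominator Σ(z_t−z̄)² = 46.8750
r_2 = -6.0313 / 46.8750 = -0.129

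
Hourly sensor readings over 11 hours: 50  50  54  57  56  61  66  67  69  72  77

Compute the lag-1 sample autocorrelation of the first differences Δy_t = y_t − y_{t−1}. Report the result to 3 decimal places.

-0.230

First differences Δy: 0, 4, 3, -1, 5, 5, 1, 2, 3, 5
Mean of differences = 2.7000
Numerator Σ(Δy_t−Δȳ)(Δy_{t+1}−Δȳ) = -9.6900
Denominator Σ(Δy_t−Δȳ)² = 42.1000
r_1(Δy) = -9.6900 / 42.1000 = -0.230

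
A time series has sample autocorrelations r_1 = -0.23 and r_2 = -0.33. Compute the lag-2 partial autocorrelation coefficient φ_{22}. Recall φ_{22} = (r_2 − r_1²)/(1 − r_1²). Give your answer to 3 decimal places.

-0.404

φ_{22} = (r_2 − r_1²) / (1 − r_1²)
r_1² = (-0.23)² = 0.0529
Numerator = -0.33 − 0.0529 = -0.3829; denominator = 1 − 0.0529 = 0.9471
φ_{22} = -0.3829 / 0.9471 = -0.404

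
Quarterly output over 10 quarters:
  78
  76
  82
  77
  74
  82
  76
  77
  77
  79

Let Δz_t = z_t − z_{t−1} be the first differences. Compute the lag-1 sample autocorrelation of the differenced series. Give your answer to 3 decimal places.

First differences Δz: -2, 6, -5, -3, 8, -6, 1, 0, 2
Mean of differences = 0.1111
Numerator Σ(Δz_t−Δz̄)(Δz_{t+1}−Δz̄) = -105.1235
Denominator Σ(Δz_t−Δz̄)² = 178.8889
r_1(Δz) = -105.1235 / 178.8889 = -0.588

-0.588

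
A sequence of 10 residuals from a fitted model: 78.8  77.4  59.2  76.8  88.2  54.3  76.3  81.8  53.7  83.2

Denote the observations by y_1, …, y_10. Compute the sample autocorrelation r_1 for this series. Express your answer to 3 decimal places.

-0.509

Mean ȳ = (78.8 + 77.4 + 59.2 + 76.8 + 88.2 + 54.3 + 76.3 + 81.8 + 53.7 + 83.2)/10 = 72.9700
Numerator Σ_{t=1}^{9}(y_t−ȳ)(y_{t+1}−ȳ) = -713.9799
Denominator Σ(y_t−ȳ)² = 1403.4610
r_1 = -713.9799 / 1403.4610 = -0.509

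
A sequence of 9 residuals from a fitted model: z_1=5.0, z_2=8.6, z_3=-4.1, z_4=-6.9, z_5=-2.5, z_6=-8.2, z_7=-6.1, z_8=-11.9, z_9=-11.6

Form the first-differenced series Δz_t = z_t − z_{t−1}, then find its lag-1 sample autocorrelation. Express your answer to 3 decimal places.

First differences Δz: 3.6, -12.7, -2.8, 4.4, -5.7, 2.1, -5.8, 0.3
Mean of differences = -2.0750
Numerator Σ(Δz_t−Δz̄)(Δz_{t+1}−Δz̄) = -120.2931
Denominator Σ(Δz_t−Δz̄)² = 237.6350
r_1(Δz) = -120.2931 / 237.6350 = -0.506

-0.506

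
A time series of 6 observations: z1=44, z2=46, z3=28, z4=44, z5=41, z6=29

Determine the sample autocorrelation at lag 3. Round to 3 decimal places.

0.460

Mean z̄ = (44 + 46 + 28 + 44 + 41 + 29)/6 = 38.6667
Numerator Σ_{t=1}^{3}(z_t−z̄)(z_{t+3}−z̄) = 148.6667
Denominator Σ(z_t−z̄)² = 323.3333
r_3 = 148.6667 / 323.3333 = 0.460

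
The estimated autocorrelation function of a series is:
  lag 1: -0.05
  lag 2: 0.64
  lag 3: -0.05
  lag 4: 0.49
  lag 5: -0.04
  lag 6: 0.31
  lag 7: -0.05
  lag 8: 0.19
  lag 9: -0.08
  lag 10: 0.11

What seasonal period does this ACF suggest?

2

The largest autocorrelation is r_2 = 0.64, with weaker echoes at lags 4 (0.49), 6 (0.31) and 8 (0.19); the remaining lags stay at or below 0.11.
The dominant spike at lag 2 indicates a seasonal period of 2.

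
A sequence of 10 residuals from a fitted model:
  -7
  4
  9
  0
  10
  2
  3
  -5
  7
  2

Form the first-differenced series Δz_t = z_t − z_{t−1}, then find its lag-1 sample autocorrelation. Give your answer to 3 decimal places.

First differences Δz: 11, 5, -9, 10, -8, 1, -8, 12, -5
Mean of differences = 1.0000
Numerator Σ(Δz_t−Δz̄)(Δz_{t+1}−Δz̄) = -336.0000
Denominator Σ(Δz_t−Δz̄)² = 616.0000
r_1(Δz) = -336.0000 / 616.0000 = -0.545

-0.545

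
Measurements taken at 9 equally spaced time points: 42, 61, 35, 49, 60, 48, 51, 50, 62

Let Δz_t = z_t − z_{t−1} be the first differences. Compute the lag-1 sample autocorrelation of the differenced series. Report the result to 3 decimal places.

First differences Δz: 19, -26, 14, 11, -12, 3, -1, 12
Mean of differences = 2.5000
Numerator Σ(Δz_t−Δz̄)(Δz_{t+1}−Δz̄) = -865.7500
Denominator Σ(Δz_t−Δz̄)² = 1602.0000
r_1(Δz) = -865.7500 / 1602.0000 = -0.540

-0.540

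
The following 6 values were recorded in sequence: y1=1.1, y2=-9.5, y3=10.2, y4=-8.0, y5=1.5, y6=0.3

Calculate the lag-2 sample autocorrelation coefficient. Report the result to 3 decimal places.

Mean ȳ = (1.1 − 9.5 + 10.2 − 8.0 + 1.5 + 0.3)/6 = -0.7333
Σ(y_t−ȳ)(y_{t+2}−ȳ) = (20.0444) + (63.7044) + (24.4178) + (-7.5089) = 100.6578
Denominator Σ(y_t−ȳ)² = 258.6133
r_2 = 100.6578 / 258.6133 = 0.389

0.389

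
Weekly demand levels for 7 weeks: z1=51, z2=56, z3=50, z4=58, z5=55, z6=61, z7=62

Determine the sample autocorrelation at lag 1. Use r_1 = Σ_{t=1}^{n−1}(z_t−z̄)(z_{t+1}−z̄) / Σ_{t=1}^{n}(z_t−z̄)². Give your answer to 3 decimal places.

0.087

Mean z̄ = (51 + 56 + 50 + 58 + 55 + 61 + 62)/7 = 56.1429
Σ(z_t−z̄)(z_{t+1}−z̄) = (0.7347) + (0.8776) + (-11.4082) + (-2.1224) + (-5.5510) + (28.4490) = 10.9796
Denominator Σ(z_t−z̄)² = 126.8571
r_1 = 10.9796 / 126.8571 = 0.087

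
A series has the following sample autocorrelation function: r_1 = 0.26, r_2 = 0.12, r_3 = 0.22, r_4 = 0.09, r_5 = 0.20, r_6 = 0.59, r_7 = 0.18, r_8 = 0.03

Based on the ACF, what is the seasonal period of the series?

6

The largest autocorrelation is r_6 = 0.59; the remaining lags stay at or below 0.26. The elevated value at lag 1 (0.26), dropping to 0.12 at lag 2, reflects decaying short-term dependence rather than seasonality.
The dominant spike at lag 6 indicates a seasonal period of 6.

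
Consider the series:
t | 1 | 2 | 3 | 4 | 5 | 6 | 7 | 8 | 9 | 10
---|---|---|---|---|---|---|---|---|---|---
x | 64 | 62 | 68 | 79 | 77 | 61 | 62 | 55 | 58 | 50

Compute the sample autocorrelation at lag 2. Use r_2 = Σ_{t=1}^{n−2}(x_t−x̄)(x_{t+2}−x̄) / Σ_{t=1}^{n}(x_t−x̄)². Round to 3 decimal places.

Mean x̄ = (64 + 62 + 68 + 79 + 77 + 61 + 62 + 55 + 58 + 50)/10 = 63.6000
Numerator Σ_{t=1}^{8}(x_t−x̄)(x_{t+2}−x̄) = 122.8800
Denominator Σ(x_t−x̄)² = 738.4000
r_2 = 122.8800 / 738.4000 = 0.166

0.166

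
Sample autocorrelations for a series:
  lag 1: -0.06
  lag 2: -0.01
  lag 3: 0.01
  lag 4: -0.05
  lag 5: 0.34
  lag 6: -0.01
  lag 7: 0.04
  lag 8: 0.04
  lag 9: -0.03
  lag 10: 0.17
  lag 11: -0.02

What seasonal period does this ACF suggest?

The largest autocorrelation is r_5 = 0.34, with a weaker echo at lag 10 (0.17); the remaining lags stay at or below 0.04.
The dominant spike at lag 5 indicates a seasonal period of 5.

5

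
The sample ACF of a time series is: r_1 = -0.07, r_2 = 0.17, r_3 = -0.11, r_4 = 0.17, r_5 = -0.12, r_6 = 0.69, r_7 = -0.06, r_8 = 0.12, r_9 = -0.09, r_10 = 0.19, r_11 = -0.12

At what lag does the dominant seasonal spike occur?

6

The largest autocorrelation is r_6 = 0.69; the remaining lags stay at or below 0.19.
The dominant spike at lag 6 indicates a seasonal period of 6.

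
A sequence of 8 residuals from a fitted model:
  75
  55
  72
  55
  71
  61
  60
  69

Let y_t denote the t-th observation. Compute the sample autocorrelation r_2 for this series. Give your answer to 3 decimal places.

0.466

Mean ȳ = (75 + 55 + 72 + 55 + 71 + 61 + 60 + 69)/8 = 64.7500
Deviations from mean: 10.2500, -9.7500, 7.2500, -9.7500, 6.2500, -3.7500, -4.7500, 4.2500
Σ(y_t−ȳ)(y_{t+2}−ȳ) = (74.3125) + (95.0625) + (45.3125) + (36.5625) + (-29.6875) + (-15.9375) = 205.6250
Denominator Σ(y_t−ȳ)² = 441.5000
r_2 = 205.6250 / 441.5000 = 0.466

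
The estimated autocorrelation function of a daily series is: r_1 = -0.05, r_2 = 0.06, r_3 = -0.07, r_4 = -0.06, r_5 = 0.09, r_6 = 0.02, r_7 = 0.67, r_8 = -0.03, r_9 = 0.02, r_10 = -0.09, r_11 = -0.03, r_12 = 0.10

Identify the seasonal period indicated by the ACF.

The largest autocorrelation is r_7 = 0.67; the remaining lags stay at or below 0.10.
The dominant spike at lag 7 indicates a seasonal period of 7.

7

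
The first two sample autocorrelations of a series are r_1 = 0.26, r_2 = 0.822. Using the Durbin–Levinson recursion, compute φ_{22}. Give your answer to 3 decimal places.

φ_{22} = (r_2 − r_1²) / (1 − r_1²)
r_1² = (0.26)² = 0.0676
Numerator = 0.822 − 0.0676 = 0.7544; denominator = 1 − 0.0676 = 0.9324
φ_{22} = 0.7544 / 0.9324 = 0.809

0.809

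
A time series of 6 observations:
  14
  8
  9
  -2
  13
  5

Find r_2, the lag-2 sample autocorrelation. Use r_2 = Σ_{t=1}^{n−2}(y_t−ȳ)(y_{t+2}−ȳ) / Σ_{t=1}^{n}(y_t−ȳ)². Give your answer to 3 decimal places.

Mean ȳ = (14 + 8 + 9 − 2 + 13 + 5)/6 = 7.8333
Deviations from mean: 6.1667, 0.1667, 1.1667, -9.8333, 5.1667, -2.8333
Σ(y_t−ȳ)(y_{t+2}−ȳ) = (7.1944) + (-1.6389) + (6.0278) + (27.8611) = 39.4444
Denominator Σ(y_t−ȳ)² = 170.8333
r_2 = 39.4444 / 170.8333 = 0.231

0.231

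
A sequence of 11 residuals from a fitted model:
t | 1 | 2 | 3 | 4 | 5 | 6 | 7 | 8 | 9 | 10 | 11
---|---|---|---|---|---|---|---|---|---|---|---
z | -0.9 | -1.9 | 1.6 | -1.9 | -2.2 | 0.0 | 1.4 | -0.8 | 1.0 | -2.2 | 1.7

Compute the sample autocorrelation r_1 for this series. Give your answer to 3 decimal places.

-0.402

Mean z̄ = (-0.9 − 1.9 + 1.6 − 1.9 − 2.2 + 0.0 + 1.4 − 0.8 + 1.0 − 2.2 + 1.7)/11 = -0.3818
Numerator Σ_{t=1}^{10}(z_t−z̄)(z_{t+1}−z̄) = -10.1049
Denominator Σ(z_t−z̄)² = 25.1564
r_1 = -10.1049 / 25.1564 = -0.402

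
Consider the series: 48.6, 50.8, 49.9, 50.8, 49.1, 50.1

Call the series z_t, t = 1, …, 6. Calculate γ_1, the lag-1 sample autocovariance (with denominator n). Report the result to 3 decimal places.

-0.339

Mean z̄ = (48.6 + 50.8 + 49.9 + 50.8 + 49.1 + 50.1)/6 = 49.8833
Σ_{t=1}^{5}(z_t−z̄)(z_{t+1}−z̄) = -2.0336
γ_1 = -2.0336 / 6 = -0.339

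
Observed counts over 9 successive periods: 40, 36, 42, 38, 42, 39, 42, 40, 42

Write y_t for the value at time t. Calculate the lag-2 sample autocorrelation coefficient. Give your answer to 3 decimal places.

0.587

Mean ȳ = (40 + 36 + 42 + 38 + 42 + 39 + 42 + 40 + 42)/9 = 40.1111
Σ(y_t−ȳ)(y_{t+2}−ȳ) = (-0.2099) + (8.6790) + (3.5679) + (2.3457) + (3.5679) + (0.1235) + (3.5679) = 21.6420
Denominator Σ(y_t−ȳ)² = 36.8889
r_2 = 21.6420 / 36.8889 = 0.587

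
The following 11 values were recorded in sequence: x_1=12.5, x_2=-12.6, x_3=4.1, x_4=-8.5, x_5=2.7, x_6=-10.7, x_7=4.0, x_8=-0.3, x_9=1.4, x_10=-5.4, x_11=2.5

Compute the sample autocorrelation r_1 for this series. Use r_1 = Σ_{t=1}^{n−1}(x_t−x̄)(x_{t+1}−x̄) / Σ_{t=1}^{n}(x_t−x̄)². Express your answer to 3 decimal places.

Mean x̄ = (12.5 − 12.6 + 4.1 − 8.5 + 2.7 − 10.7 + 4.0 − 0.3 + 1.4 − 5.4 + 2.5)/11 = -0.9364
Numerator Σ_{t=1}^{10}(x_t−x̄)(x_{t+1}−x̄) = -385.8968
Denominator Σ(x_t−x̄)² = 569.6655
r_1 = -385.8968 / 569.6655 = -0.677

-0.677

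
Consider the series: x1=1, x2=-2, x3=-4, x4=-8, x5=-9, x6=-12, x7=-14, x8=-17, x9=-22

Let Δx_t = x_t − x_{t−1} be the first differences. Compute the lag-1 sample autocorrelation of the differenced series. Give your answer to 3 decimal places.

-0.312

First differences Δx: -3, -2, -4, -1, -3, -2, -3, -5
Mean of differences = -2.8750
Numerator Σ(Δx_t−Δx̄)(Δx_{t+1}−Δx̄) = -3.3906
Denominator Σ(Δx_t−Δx̄)² = 10.8750
r_1(Δx) = -3.3906 / 10.8750 = -0.312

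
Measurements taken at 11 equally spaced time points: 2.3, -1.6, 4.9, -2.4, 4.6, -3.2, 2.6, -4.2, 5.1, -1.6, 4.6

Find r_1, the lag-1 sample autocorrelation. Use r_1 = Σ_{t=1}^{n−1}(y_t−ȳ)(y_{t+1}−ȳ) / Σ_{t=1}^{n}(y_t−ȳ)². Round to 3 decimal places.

-0.837

Mean ȳ = (2.3 − 1.6 + 4.9 − 2.4 + 4.6 − 3.2 + 2.6 − 4.2 + 5.1 − 1.6 + 4.6)/11 = 1.0091
Numerator Σ_{t=1}^{10}(y_t−ȳ)(y_{t+1}−ȳ) = -110.4764
Denominator Σ(y_t−ȳ)² = 131.9491
r_1 = -110.4764 / 131.9491 = -0.837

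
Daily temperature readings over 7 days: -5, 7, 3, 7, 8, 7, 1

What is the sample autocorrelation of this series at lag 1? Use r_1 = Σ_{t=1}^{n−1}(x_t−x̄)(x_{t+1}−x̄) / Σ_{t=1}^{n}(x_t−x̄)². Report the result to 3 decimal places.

-0.134

Mean x̄ = (-5 + 7 + 3 + 7 + 8 + 7 + 1)/7 = 4.0000
Deviations from mean: -9.0000, 3.0000, -1.0000, 3.0000, 4.0000, 3.0000, -3.0000
Σ(x_t−x̄)(x_{t+1}−x̄) = (-27.0000) + (-3.0000) + (-3.0000) + (12.0000) + (12.0000) + (-9.0000) = -18.0000
Denominator Σ(x_t−x̄)² = 134.0000
r_1 = -18.0000 / 134.0000 = -0.134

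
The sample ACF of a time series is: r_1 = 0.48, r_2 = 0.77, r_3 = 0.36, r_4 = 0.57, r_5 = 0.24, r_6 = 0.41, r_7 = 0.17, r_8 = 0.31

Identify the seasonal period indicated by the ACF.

2

The largest autocorrelation is r_2 = 0.77, with a weaker echo at lag 4 (0.57); the remaining lags stay at or below 0.48.
The dominant spike at lag 2 indicates a seasonal period of 2.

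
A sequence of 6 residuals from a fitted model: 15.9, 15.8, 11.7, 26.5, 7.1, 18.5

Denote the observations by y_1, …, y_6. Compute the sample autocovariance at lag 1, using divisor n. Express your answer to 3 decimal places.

-26.703

Mean ȳ = (15.9 + 15.8 + 11.7 + 26.5 + 7.1 + 18.5)/6 = 15.9167
Deviations: -0.0167, -0.1167, -4.2167, 10.5833, -8.8167, 2.5833
Σ_{t=1}^{5}(y_t−ȳ)(y_{t+1}−ȳ) = -160.2186
γ_1 = -160.2186 / 6 = -26.703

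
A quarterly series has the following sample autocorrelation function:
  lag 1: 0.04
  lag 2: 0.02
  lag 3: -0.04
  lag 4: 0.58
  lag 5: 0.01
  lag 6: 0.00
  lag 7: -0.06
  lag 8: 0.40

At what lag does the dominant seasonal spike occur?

4

The largest autocorrelation is r_4 = 0.58, with a weaker echo at lag 8 (0.40); the remaining lags stay at or below 0.04.
The dominant spike at lag 4 indicates a seasonal period of 4.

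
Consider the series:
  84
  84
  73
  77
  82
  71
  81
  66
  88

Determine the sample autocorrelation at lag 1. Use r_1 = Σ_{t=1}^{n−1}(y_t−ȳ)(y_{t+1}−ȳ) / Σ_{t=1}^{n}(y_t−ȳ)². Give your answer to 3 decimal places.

Mean ȳ = (84 + 84 + 73 + 77 + 82 + 71 + 81 + 66 + 88)/9 = 78.4444
Numerator Σ_{t=1}^{8}(y_t−ȳ)(y_{t+1}−ȳ) = -192.8642
Denominator Σ(y_t−ȳ)² = 414.2222
r_1 = -192.8642 / 414.2222 = -0.466

-0.466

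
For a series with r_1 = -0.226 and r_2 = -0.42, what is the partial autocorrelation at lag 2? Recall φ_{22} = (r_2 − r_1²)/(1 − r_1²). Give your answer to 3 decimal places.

-0.496

φ_{22} = (r_2 − r_1²) / (1 − r_1²)
r_1² = (-0.226)² = 0.051076
Numerator = -0.42 − 0.0511 = -0.4711; denominator = 1 − 0.0511 = 0.9489
φ_{22} = -0.4711 / 0.9489 = -0.496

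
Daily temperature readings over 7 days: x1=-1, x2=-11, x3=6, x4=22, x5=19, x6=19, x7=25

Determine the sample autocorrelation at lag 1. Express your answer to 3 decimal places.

Mean x̄ = (-1 − 11 + 6 + 22 + 19 + 19 + 25)/7 = 11.2857
Deviations from mean: -12.2857, -22.2857, -5.2857, 10.7143, 7.7143, 7.7143, 13.7143
Numerator Σ_{t=1}^{6}(x_t−x̄)(x_{t+1}−x̄) = 582.9184
Denominator Σ(x_t−x̄)² = 1097.4286
r_1 = 582.9184 / 1097.4286 = 0.531

0.531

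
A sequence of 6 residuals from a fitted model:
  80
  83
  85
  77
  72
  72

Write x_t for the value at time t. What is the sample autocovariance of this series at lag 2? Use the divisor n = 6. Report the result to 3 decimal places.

Mean x̄ = (80 + 83 + 85 + 77 + 72 + 72)/6 = 78.1667
Deviations: 1.8333, 4.8333, 6.8333, -1.1667, -6.1667, -6.1667
Σ_{t=1}^{4}(x_t−x̄)(x_{t+2}−x̄) = -28.0556
γ_2 = -28.0556 / 6 = -4.676

-4.676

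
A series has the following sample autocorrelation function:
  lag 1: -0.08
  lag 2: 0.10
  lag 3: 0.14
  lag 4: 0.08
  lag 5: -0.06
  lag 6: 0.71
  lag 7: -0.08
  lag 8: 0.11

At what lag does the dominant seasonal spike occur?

The largest autocorrelation is r_6 = 0.71; the remaining lags stay at or below 0.14.
The dominant spike at lag 6 indicates a seasonal period of 6.

6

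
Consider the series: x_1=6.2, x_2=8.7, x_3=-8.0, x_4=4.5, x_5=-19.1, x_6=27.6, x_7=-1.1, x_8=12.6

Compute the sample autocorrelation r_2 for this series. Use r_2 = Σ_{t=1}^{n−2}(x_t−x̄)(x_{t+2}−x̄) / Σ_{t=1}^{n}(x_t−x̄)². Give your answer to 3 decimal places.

0.430

Mean x̄ = (6.2 + 8.7 − 8.0 + 4.5 − 19.1 + 27.6 − 1.1 + 12.6)/8 = 3.9250
Deviations from mean: 2.2750, 4.7750, -11.9250, 0.5750, -23.0250, 23.6750, -5.0250, 8.6750
Numerator Σ_{t=1}^{6}(x_t−x̄)(x_{t+2}−x̄) = 584.8838
Denominator Σ(x_t−x̄)² = 1361.6750
r_2 = 584.8838 / 1361.6750 = 0.430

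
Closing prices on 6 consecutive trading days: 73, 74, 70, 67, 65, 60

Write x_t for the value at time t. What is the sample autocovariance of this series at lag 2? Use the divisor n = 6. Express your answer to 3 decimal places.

Mean x̄ = (73 + 74 + 70 + 67 + 65 + 60)/6 = 68.1667
Deviations: 4.8333, 5.8333, 1.8333, -1.1667, -3.1667, -8.1667
Σ_{t=1}^{4}(x_t−x̄)(x_{t+2}−x̄) = 5.7778
γ_2 = 5.7778 / 6 = 0.963

0.963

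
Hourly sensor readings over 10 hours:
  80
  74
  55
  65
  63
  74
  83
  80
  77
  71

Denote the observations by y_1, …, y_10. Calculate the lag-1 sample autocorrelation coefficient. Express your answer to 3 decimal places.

Mean ȳ = (80 + 74 + 55 + 65 + 63 + 74 + 83 + 80 + 77 + 71)/10 = 72.2000
Numerator Σ_{t=1}^{9}(y_t−ȳ)(y_{t+1}−ȳ) = 291.9600
Denominator Σ(y_t−ȳ)² = 701.6000
r_1 = 291.9600 / 701.6000 = 0.416

0.416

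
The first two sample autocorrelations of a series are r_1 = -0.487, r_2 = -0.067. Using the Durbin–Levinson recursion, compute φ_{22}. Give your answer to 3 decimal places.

φ_{22} = (r_2 − r_1²) / (1 − r_1²)
r_1² = (-0.487)² = 0.237169
Numerator = -0.067 − 0.2372 = -0.3042; denominator = 1 − 0.2372 = 0.7628
φ_{22} = -0.3042 / 0.7628 = -0.399

-0.399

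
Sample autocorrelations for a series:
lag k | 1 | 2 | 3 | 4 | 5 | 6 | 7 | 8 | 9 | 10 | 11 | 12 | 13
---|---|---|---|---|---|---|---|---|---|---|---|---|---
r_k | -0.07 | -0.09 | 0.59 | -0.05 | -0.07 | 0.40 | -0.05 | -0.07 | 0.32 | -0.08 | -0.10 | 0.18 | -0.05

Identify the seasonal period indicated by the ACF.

3

The largest autocorrelation is r_3 = 0.59, with weaker echoes at lags 6 (0.40), 9 (0.32) and 12 (0.18); the remaining lags stay at or below -0.05.
The dominant spike at lag 3 indicates a seasonal period of 3.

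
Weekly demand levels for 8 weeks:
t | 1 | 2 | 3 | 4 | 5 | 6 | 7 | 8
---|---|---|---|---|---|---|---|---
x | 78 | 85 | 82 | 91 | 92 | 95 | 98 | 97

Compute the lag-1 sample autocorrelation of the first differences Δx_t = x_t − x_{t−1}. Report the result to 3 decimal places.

-0.676

First differences Δx: 7, -3, 9, 1, 3, 3, -1
Mean of differences = 2.7143
Numerator Σ(Δx_t−Δx̄)(Δx_{t+1}−Δx̄) = -72.6531
Denominator Σ(Δx_t−Δx̄)² = 107.4286
r_1(Δx) = -72.6531 / 107.4286 = -0.676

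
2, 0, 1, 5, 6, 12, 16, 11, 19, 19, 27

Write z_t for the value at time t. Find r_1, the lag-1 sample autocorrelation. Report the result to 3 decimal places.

Mean z̄ = (2 + 0 + 1 + 5 + 6 + 12 + 16 + 11 + 19 + 19 + 27)/11 = 10.7273
Numerator Σ_{t=1}^{10}(z_t−z̄)(z_{t+1}−z̄) = 488.1983
Denominator Σ(z_t−z̄)² = 772.1818
r_1 = 488.1983 / 772.1818 = 0.632

0.632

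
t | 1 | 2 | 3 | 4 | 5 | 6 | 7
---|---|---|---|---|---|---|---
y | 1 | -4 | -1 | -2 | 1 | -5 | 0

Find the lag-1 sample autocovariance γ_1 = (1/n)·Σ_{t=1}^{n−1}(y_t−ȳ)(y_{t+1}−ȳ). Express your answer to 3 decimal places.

Mean ȳ = (1 − 4 − 1 − 2 + 1 − 5 + 0)/7 = -1.4286
Deviations: 2.4286, -2.5714, 0.4286, -0.5714, 2.4286, -3.5714, 1.4286
Σ_{t=1}^{6}(y_t−ȳ)(y_{t+1}−ȳ) = -22.7551
γ_1 = -22.7551 / 7 = -3.251

-3.251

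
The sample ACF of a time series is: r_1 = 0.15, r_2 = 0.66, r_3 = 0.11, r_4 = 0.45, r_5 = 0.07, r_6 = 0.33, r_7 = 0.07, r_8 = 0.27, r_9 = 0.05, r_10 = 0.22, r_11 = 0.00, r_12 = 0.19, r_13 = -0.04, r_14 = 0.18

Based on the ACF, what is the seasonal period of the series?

2

The largest autocorrelation is r_2 = 0.66, with weaker echoes at lags 4 (0.45), 6 (0.33), 8 (0.27), 10 (0.22), 12 (0.19) and 14 (0.18); the remaining lags stay at or below 0.15.
The dominant spike at lag 2 indicates a seasonal period of 2.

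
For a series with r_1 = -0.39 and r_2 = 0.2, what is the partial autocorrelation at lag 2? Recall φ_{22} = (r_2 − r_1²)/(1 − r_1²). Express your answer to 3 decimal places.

φ_{22} = (r_2 − r_1²) / (1 − r_1²)
r_1² = (-0.39)² = 0.1521
Numerator = 0.2 − 0.1521 = 0.0479; denominator = 1 − 0.1521 = 0.8479
φ_{22} = 0.0479 / 0.8479 = 0.056

0.056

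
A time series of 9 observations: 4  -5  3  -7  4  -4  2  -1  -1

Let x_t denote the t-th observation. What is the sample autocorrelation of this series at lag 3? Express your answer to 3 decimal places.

Mean x̄ = (4 − 5 + 3 − 7 + 4 − 4 + 2 − 1 − 1)/9 = -0.5556
Σ(x_t−x̄)(x_{t+3}−x̄) = (-29.3580) + (-20.2469) + (-12.2469) + (-16.4691) + (-2.0247) + (1.5309) = -78.8148
Denominator Σ(x_t−x̄)² = 134.2222
r_3 = -78.8148 / 134.2222 = -0.587

-0.587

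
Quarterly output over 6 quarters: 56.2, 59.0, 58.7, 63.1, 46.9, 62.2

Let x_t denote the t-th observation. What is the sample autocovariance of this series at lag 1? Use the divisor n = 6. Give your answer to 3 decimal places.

-17.037

Mean x̄ = (56.2 + 59.0 + 58.7 + 63.1 + 46.9 + 62.2)/6 = 57.6833
Σ_{t=1}^{5}(x_t−x̄)(x_{t+1}−x̄) = -102.2219
γ_1 = -102.2219 / 6 = -17.037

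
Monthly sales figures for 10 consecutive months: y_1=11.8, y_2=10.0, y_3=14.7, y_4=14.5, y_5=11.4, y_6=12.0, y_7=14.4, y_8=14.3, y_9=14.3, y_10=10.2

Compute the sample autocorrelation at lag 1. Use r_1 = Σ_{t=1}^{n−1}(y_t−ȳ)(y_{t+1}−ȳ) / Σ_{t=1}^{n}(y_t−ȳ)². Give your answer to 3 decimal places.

-0.030

Mean ȳ = (11.8 + 10.0 + 14.7 + 14.5 + 11.4 + 12.0 + 14.4 + 14.3 + 14.3 + 10.2)/10 = 12.7600
Numerator Σ_{t=1}^{9}(y_t−ȳ)(y_{t+1}−ȳ) = -0.9536
Denominator Σ(y_t−ȳ)² = 31.7440
r_1 = -0.9536 / 31.7440 = -0.030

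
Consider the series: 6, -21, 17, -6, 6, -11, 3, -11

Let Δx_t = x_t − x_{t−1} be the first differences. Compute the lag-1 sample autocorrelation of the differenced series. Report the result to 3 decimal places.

-0.792

First differences Δx: -27, 38, -23, 12, -17, 14, -14
Mean of differences = -2.4286
Numerator Σ(Δx_t−Δx̄)(Δx_{t+1}−Δx̄) = -2761.6122
Denominator Σ(Δx_t−Δx̄)² = 3485.7143
r_1(Δx) = -2761.6122 / 3485.7143 = -0.792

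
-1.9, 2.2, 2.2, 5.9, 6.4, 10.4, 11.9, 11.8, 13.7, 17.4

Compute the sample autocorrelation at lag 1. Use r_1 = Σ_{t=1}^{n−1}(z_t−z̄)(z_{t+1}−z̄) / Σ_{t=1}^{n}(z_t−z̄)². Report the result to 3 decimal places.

0.615

Mean z̄ = (-1.9 + 2.2 + 2.2 + 5.9 + 6.4 + 10.4 + 11.9 + 11.8 + 13.7 + 17.4)/10 = 8.0000
Numerator Σ_{t=1}^{9}(z_t−z̄)(z_{t+1}−z̄) = 202.1800
Denominator Σ(z_t−z̄)² = 328.5200
r_1 = 202.1800 / 328.5200 = 0.615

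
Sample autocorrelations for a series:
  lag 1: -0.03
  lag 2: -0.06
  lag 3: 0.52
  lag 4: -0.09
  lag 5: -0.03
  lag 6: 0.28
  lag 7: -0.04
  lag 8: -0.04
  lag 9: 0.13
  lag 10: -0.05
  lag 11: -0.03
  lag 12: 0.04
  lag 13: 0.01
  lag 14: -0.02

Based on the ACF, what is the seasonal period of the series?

The largest autocorrelation is r_3 = 0.52, with a weaker echo at lag 6 (0.28); the remaining lags stay at or below 0.13.
The dominant spike at lag 3 indicates a seasonal period of 3.

3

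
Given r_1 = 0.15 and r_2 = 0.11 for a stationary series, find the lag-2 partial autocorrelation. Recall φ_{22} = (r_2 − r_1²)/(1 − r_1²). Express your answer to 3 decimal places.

0.090

φ_{22} = (r_2 − r_1²) / (1 − r_1²)
r_1² = (0.15)² = 0.0225
Numerator = 0.11 − 0.0225 = 0.0875; denominator = 1 − 0.0225 = 0.9775
φ_{22} = 0.0875 / 0.9775 = 0.090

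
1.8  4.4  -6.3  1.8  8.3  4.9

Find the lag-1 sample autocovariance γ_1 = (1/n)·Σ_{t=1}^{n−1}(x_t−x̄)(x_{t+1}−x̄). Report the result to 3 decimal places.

Mean x̄ = (1.8 + 4.4 − 6.3 + 1.8 + 8.3 + 4.9)/6 = 2.4833
Σ_{t=1}^{5}(x_t−x̄)(x_{t+1}−x̄) = -2.0603
γ_1 = -2.0603 / 6 = -0.343

-0.343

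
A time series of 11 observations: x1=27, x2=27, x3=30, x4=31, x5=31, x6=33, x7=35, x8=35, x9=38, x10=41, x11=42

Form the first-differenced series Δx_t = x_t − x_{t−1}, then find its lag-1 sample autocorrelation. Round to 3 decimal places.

First differences Δx: 0, 3, 1, 0, 2, 2, 0, 3, 3, 1
Mean of differences = 1.5000
Numerator Σ(Δx_t−Δx̄)(Δx_{t+1}−Δx̄) = -4.2500
Denominator Σ(Δx_t−Δx̄)² = 14.5000
r_1(Δx) = -4.2500 / 14.5000 = -0.293

-0.293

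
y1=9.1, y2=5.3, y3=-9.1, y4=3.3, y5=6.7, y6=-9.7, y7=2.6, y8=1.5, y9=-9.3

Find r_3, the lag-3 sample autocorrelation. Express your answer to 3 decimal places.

Mean ȳ = (9.1 + 5.3 − 9.1 + 3.3 + 6.7 − 9.7 + 2.6 + 1.5 − 9.3)/9 = 0.0444
Σ(y_t−ȳ)(y_{t+3}−ȳ) = (29.4809) + (34.9786) + (89.1075) + (8.3198) + (9.6875) + (91.0564) = 262.6307
Denominator Σ(y_t−ȳ)² = 439.0622
r_3 = 262.6307 / 439.0622 = 0.598

0.598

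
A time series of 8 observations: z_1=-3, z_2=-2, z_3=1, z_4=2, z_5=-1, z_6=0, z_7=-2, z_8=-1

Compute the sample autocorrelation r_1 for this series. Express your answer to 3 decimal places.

0.202

Mean z̄ = (-3 − 2 + 1 + 2 − 1 + 0 − 2 − 1)/8 = -0.7500
Deviations from mean: -2.2500, -1.2500, 1.7500, 2.7500, -0.2500, 0.7500, -1.2500, -0.2500
Numerator Σ_{t=1}^{7}(z_t−z̄)(z_{t+1}−z̄) = 3.9375
Denominator Σ(z_t−z̄)² = 19.5000
r_1 = 3.9375 / 19.5000 = 0.202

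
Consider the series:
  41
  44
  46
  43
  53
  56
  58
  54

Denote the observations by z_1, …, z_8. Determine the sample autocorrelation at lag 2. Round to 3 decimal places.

Mean z̄ = (41 + 44 + 46 + 43 + 53 + 56 + 58 + 54)/8 = 49.3750
Deviations from mean: -8.3750, -5.3750, -3.3750, -6.3750, 3.6250, 6.6250, 8.6250, 4.6250
Σ(z_t−z̄)(z_{t+2}−z̄) = (28.2656) + (34.2656) + (-12.2344) + (-42.2344) + (31.2656) + (30.6406) = 69.9688
Denominator Σ(z_t−z̄)² = 303.8750
r_2 = 69.9688 / 303.8750 = 0.230

0.230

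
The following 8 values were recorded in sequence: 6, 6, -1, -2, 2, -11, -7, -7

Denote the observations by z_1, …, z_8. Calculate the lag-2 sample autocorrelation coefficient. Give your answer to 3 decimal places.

0.137

Mean z̄ = (6 + 6 − 1 − 2 + 2 − 11 − 7 − 7)/8 = -1.7500
Deviations from mean: 7.7500, 7.7500, 0.7500, -0.2500, 3.7500, -9.2500, -5.2500, -5.2500
Σ(z_t−z̄)(z_{t+2}−z̄) = (5.8125) + (-1.9375) + (2.8125) + (2.3125) + (-19.6875) + (48.5625) = 37.8750
Denominator Σ(z_t−z̄)² = 275.5000
r_2 = 37.8750 / 275.5000 = 0.137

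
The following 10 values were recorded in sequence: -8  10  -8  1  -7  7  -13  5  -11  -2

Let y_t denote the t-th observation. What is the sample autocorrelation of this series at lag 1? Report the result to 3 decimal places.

-0.798

Mean ȳ = (-8 + 10 − 8 + 1 − 7 + 7 − 13 + 5 − 11 − 2)/10 = -2.6000
Numerator Σ_{t=1}^{9}(y_t−ȳ)(y_{t+1}−ȳ) = -461.3600
Denominator Σ(y_t−ȳ)² = 578.4000
r_1 = -461.3600 / 578.4000 = -0.798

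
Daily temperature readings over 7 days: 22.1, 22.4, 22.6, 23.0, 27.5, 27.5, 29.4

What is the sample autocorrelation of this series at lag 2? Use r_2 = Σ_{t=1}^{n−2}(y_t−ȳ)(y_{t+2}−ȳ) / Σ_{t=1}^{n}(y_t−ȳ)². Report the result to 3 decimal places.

Mean ȳ = (22.1 + 22.4 + 22.6 + 23.0 + 27.5 + 27.5 + 29.4)/7 = 24.9286
Σ(y_t−ȳ)(y_{t+2}−ȳ) = (6.5865) + (4.8765) + (-5.9878) + (-4.9592) + (11.4980) = 12.0141
Denominator Σ(y_t−ȳ)² = 56.7543
r_2 = 12.0141 / 56.7543 = 0.212

0.212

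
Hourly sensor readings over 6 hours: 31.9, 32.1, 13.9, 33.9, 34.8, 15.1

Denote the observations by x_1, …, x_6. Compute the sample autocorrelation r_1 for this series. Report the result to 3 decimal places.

-0.362

Mean x̄ = (31.9 + 32.1 + 13.9 + 33.9 + 34.8 + 15.1)/6 = 26.9500
Deviations from mean: 4.9500, 5.1500, -13.0500, 6.9500, 7.8500, -11.8500
Σ(x_t−x̄)(x_{t+1}−x̄) = (25.4925) + (-67.2075) + (-90.6975) + (54.5575) + (-93.0225) = -170.8775
Denominator Σ(x_t−x̄)² = 471.6750
r_1 = -170.8775 / 471.6750 = -0.362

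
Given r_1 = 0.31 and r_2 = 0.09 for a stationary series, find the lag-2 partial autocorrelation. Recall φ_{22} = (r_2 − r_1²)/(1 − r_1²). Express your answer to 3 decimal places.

-0.007

φ_{22} = (r_2 − r_1²) / (1 − r_1²)
r_1² = (0.31)² = 0.0961
Numerator = 0.09 − 0.0961 = -0.0061; denominator = 1 − 0.0961 = 0.9039
φ_{22} = -0.0061 / 0.9039 = -0.007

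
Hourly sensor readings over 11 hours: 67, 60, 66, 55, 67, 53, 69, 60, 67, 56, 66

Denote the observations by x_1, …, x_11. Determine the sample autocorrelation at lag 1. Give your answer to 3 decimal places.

-0.808

Mean x̄ = (67 + 60 + 66 + 55 + 67 + 53 + 69 + 60 + 67 + 56 + 66)/11 = 62.3636
Numerator Σ_{t=1}^{10}(x_t−x̄)(x_{t+1}−x̄) = -265.3140
Denominator Σ(x_t−x̄)² = 328.5455
r_1 = -265.3140 / 328.5455 = -0.808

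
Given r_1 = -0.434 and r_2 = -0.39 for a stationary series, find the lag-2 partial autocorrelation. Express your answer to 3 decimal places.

-0.713

φ_{22} = (r_2 − r_1²) / (1 − r_1²)
r_1² = (-0.434)² = 0.188356
Numerator = -0.39 − 0.1884 = -0.5784; denominator = 1 − 0.1884 = 0.8116
φ_{22} = -0.5784 / 0.8116 = -0.713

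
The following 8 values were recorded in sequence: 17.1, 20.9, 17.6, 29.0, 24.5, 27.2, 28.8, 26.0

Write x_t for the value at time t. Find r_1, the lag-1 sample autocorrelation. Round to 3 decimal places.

0.241

Mean x̄ = (17.1 + 20.9 + 17.6 + 29.0 + 24.5 + 27.2 + 28.8 + 26.0)/8 = 23.8875
Deviations from mean: -6.7875, -2.9875, -6.2875, 5.1125, 0.6125, 3.3125, 4.9125, 2.1125
Numerator Σ_{t=1}^{7}(x_t−x̄)(x_{t+1}−x̄) = 38.7273
Denominator Σ(x_t−x̄)² = 160.6088
r_1 = 38.7273 / 160.6088 = 0.241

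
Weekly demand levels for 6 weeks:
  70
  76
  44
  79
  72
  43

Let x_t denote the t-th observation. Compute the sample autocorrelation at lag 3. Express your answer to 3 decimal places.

Mean x̄ = (70 + 76 + 44 + 79 + 72 + 43)/6 = 64.0000
Deviations from mean: 6.0000, 12.0000, -20.0000, 15.0000, 8.0000, -21.0000
Numerator Σ_{t=1}^{3}(x_t−x̄)(x_{t+3}−x̄) = 606.0000
Denominator Σ(x_t−x̄)² = 1310.0000
r_3 = 606.0000 / 1310.0000 = 0.463

0.463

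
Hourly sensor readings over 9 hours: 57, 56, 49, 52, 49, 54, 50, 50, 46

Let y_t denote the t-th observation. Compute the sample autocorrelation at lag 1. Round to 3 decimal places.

0.110

Mean ȳ = (57 + 56 + 49 + 52 + 49 + 54 + 50 + 50 + 46)/9 = 51.4444
Numerator Σ_{t=1}^{8}(y_t−ȳ)(y_{t+1}−ȳ) = 11.4691
Denominator Σ(y_t−ȳ)² = 104.2222
r_1 = 11.4691 / 104.2222 = 0.110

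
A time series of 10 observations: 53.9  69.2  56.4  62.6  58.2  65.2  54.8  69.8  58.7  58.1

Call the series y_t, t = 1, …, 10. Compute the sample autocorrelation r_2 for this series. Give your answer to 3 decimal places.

Mean ȳ = (53.9 + 69.2 + 56.4 + 62.6 + 58.2 + 65.2 + 54.8 + 69.8 + 58.7 + 58.1)/10 = 60.6900
Numerator Σ_{t=1}^{8}(y_t−ȳ)(y_{t+2}−ȳ) = 108.5578
Denominator Σ(y_t−ȳ)² = 295.4690
r_2 = 108.5578 / 295.4690 = 0.367

0.367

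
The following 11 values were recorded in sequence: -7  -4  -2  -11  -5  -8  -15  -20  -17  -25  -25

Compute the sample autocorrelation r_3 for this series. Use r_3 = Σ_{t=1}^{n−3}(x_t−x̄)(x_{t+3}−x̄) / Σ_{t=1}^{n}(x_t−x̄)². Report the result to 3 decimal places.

0.239

Mean x̄ = (-7 − 4 − 2 − 11 − 5 − 8 − 15 − 20 − 17 − 25 − 25)/11 = -12.6364
Numerator Σ_{t=1}^{8}(x_t−x̄)(x_{t+3}−x̄) = 164.4215
Denominator Σ(x_t−x̄)² = 686.5455
r_3 = 164.4215 / 686.5455 = 0.239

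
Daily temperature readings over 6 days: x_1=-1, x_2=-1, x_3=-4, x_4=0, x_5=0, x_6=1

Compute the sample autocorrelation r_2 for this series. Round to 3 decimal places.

-0.049

Mean x̄ = (-1 − 1 − 4 + 0 + 0 + 1)/6 = -0.8333
Deviations from mean: -0.1667, -0.1667, -3.1667, 0.8333, 0.8333, 1.8333
Σ(x_t−x̄)(x_{t+2}−x̄) = (0.5278) + (-0.1389) + (-2.6389) + (1.5278) = -0.7222
Denominator Σ(x_t−x̄)² = 14.8333
r_2 = -0.7222 / 14.8333 = -0.049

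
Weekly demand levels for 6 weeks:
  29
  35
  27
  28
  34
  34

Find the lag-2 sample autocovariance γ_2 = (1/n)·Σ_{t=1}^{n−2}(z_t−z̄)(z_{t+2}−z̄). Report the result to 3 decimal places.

-3.981

Mean z̄ = (29 + 35 + 27 + 28 + 34 + 34)/6 = 31.1667
Deviations: -2.1667, 3.8333, -4.1667, -3.1667, 2.8333, 2.8333
Σ_{t=1}^{4}(z_t−z̄)(z_{t+2}−z̄) = -23.8889
γ_2 = -23.8889 / 6 = -3.981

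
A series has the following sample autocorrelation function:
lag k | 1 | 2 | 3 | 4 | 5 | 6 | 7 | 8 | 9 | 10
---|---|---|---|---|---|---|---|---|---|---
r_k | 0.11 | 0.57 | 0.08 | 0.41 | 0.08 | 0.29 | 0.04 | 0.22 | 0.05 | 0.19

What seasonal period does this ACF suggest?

The largest autocorrelation is r_2 = 0.57, with weaker echoes at lags 4 (0.41), 6 (0.29), 8 (0.22) and 10 (0.19); the remaining lags stay at or below 0.11.
The dominant spike at lag 2 indicates a seasonal period of 2.

2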